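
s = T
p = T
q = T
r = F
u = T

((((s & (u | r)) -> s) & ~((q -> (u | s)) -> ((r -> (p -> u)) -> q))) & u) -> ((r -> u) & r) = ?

T

u | r = T | F = T
s & (u | r) = T & T = T
(s & (u | r)) -> s = T -> T = T
u | s = T | T = T
q -> (u | s) = T -> T = T
p -> u = T -> T = T
r -> (p -> u) = F -> T = T
(r -> (p -> u)) -> q = T -> T = T
(q -> (u | s)) -> ((r -> (p -> u)) -> q) = T -> T = T
~((q -> (u | s)) -> ((r -> (p -> u)) -> q)) = ~T = F
((s & (u | r)) -> s) & ~((q -> (u | s)) -> ((r -> (p -> u)) -> q)) = T & F = F
(((s & (u | r)) -> s) & ~((q -> (u | s)) -> ((r -> (p -> u)) -> q))) & u = F & T = F
r -> u = F -> T = T
(r -> u) & r = T & F = F
((((s & (u | r)) -> s) & ~((q -> (u | s)) -> ((r -> (p -> u)) -> q))) & u) -> ((r -> u) & r) = F -> F = T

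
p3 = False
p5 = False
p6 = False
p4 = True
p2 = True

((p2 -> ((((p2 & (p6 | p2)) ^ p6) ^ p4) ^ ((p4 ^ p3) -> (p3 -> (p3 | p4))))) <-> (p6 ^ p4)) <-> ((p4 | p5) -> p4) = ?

p6 | p2 = False | True = True
p2 & (p6 | p2) = True & True = True
(p2 & (p6 | p2)) ^ p6 = True ^ False = True
((p2 & (p6 | p2)) ^ p6) ^ p4 = True ^ True = False
p4 ^ p3 = True ^ False = True
p3 | p4 = False | True = True
p3 -> (p3 | p4) = False -> True = True
(p4 ^ p3) -> (p3 -> (p3 | p4)) = True -> True = True
(((p2 & (p6 | p2)) ^ p6) ^ p4) ^ ((p4 ^ p3) -> (p3 -> (p3 | p4))) = False ^ True = True
p2 -> ((((p2 & (p6 | p2)) ^ p6) ^ p4) ^ ((p4 ^ p3) -> (p3 -> (p3 | p4)))) = True -> True = True
p6 ^ p4 = False ^ True = True
(p2 -> ((((p2 & (p6 | p2)) ^ p6) ^ p4) ^ ((p4 ^ p3) -> (p3 -> (p3 | p4))))) <-> (p6 ^ p4) = True <-> True = True
p4 | p5 = True | False = True
(p4 | p5) -> p4 = True -> True = True
((p2 -> ((((p2 & (p6 | p2)) ^ p6) ^ p4) ^ ((p4 ^ p3) -> (p3 -> (p3 | p4))))) <-> (p6 ^ p4)) <-> ((p4 | p5) -> p4) = True <-> True = True

True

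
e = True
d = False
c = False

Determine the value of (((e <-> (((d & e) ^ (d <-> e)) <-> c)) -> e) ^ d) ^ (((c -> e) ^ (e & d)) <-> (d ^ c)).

Substituting e=True, d=False, c=False:
d & e = False & True = False
d <-> e = False <-> True = False
(d & e) ^ (d <-> e) = False ^ False = False
((d & e) ^ (d <-> e)) <-> c = False <-> False = True
e <-> (((d & e) ^ (d <-> e)) <-> c) = True <-> True = True
(e <-> (((d & e) ^ (d <-> e)) <-> c)) -> e = True -> True = True
((e <-> (((d & e) ^ (d <-> e)) <-> c)) -> e) ^ d = True ^ False = True
c -> e = False -> True = True
e & d = True & False = False
(c -> e) ^ (e & d) = True ^ False = True
d ^ c = False ^ False = False
((c -> e) ^ (e & d)) <-> (d ^ c) = True <-> False = False
(((e <-> (((d & e) ^ (d <-> e)) <-> c)) -> e) ^ d) ^ (((c -> e) ^ (e & d)) <-> (d ^ c)) = True ^ False = True

True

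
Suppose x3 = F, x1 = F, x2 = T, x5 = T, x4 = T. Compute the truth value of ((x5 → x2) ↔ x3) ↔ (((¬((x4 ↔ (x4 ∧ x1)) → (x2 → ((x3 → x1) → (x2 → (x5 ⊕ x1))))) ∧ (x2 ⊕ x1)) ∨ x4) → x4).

F

x5 → x2 = T → T = T
(x5 → x2) ↔ x3 = T ↔ F = F
x4 ∧ x1 = T ∧ F = F
x4 ↔ (x4 ∧ x1) = T ↔ F = F
x3 → x1 = F → F = T
x5 ⊕ x1 = T ⊕ F = T
x2 → (x5 ⊕ x1) = T → T = T
(x3 → x1) → (x2 → (x5 ⊕ x1)) = T → T = T
x2 → ((x3 → x1) → (x2 → (x5 ⊕ x1))) = T → T = T
(x4 ↔ (x4 ∧ x1)) → (x2 → ((x3 → x1) → (x2 → (x5 ⊕ x1)))) = F → T = T
¬((x4 ↔ (x4 ∧ x1)) → (x2 → ((x3 → x1) → (x2 → (x5 ⊕ x1))))) = ¬T = F
x2 ⊕ x1 = T ⊕ F = T
¬((x4 ↔ (x4 ∧ x1)) → (x2 → ((x3 → x1) → (x2 → (x5 ⊕ x1))))) ∧ (x2 ⊕ x1) = F ∧ T = F
(¬((x4 ↔ (x4 ∧ x1)) → (x2 → ((x3 → x1) → (x2 → (x5 ⊕ x1))))) ∧ (x2 ⊕ x1)) ∨ x4 = F ∨ T = T
((¬((x4 ↔ (x4 ∧ x1)) → (x2 → ((x3 → x1) → (x2 → (x5 ⊕ x1))))) ∧ (x2 ⊕ x1)) ∨ x4) → x4 = T → T = T
((x5 → x2) ↔ x3) ↔ (((¬((x4 ↔ (x4 ∧ x1)) → (x2 → ((x3 → x1) → (x2 → (x5 ⊕ x1))))) ∧ (x2 ⊕ x1)) ∨ x4) → x4) = F ↔ T = F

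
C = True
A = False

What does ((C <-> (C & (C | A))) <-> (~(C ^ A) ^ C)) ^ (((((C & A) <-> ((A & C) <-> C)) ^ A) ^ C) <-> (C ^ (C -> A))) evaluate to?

Substituting C=True, A=False:
C | A = True | False = True
C & (C | A) = True & True = True
C <-> (C & (C | A)) = True <-> True = True
C ^ A = True ^ False = True
~(C ^ A) = ~True = False
~(C ^ A) ^ C = False ^ True = True
(C <-> (C & (C | A))) <-> (~(C ^ A) ^ C) = True <-> True = True
C & A = True & False = False
A & C = False & True = False
(A & C) <-> C = False <-> True = False
(C & A) <-> ((A & C) <-> C) = False <-> False = True
((C & A) <-> ((A & C) <-> C)) ^ A = True ^ False = True
(((C & A) <-> ((A & C) <-> C)) ^ A) ^ C = True ^ True = False
C -> A = True -> False = False
C ^ (C -> A) = True ^ False = True
((((C & A) <-> ((A & C) <-> C)) ^ A) ^ C) <-> (C ^ (C -> A)) = False <-> True = False
((C <-> (C & (C | A))) <-> (~(C ^ A) ^ C)) ^ (((((C & A) <-> ((A & C) <-> C)) ^ A) ^ C) <-> (C ^ (C -> A))) = True ^ False = True

True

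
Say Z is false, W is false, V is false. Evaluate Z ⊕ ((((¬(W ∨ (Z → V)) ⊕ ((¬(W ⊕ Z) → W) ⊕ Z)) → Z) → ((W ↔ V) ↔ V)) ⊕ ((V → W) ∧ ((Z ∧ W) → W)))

T

Substituting Z=F, W=F, V=F:
Z → V = F → F = T
W ∨ (Z → V) = F ∨ T = T
¬(W ∨ (Z → V)) = ¬T = F
W ⊕ Z = F ⊕ F = F
¬(W ⊕ Z) = ¬F = T
¬(W ⊕ Z) → W = T → F = F
(¬(W ⊕ Z) → W) ⊕ Z = F ⊕ F = F
¬(W ∨ (Z → V)) ⊕ ((¬(W ⊕ Z) → W) ⊕ Z) = F ⊕ F = F
(¬(W ∨ (Z → V)) ⊕ ((¬(W ⊕ Z) → W) ⊕ Z)) → Z = F → F = T
W ↔ V = F ↔ F = T
(W ↔ V) ↔ V = T ↔ F = F
((¬(W ∨ (Z → V)) ⊕ ((¬(W ⊕ Z) → W) ⊕ Z)) → Z) → ((W ↔ V) ↔ V) = T → F = F
V → W = F → F = T
Z ∧ W = F ∧ F = F
(Z ∧ W) → W = F → F = T
(V → W) ∧ ((Z ∧ W) → W) = T ∧ T = T
(((¬(W ∨ (Z → V)) ⊕ ((¬(W ⊕ Z) → W) ⊕ Z)) → Z) → ((W ↔ V) ↔ V)) ⊕ ((V → W) ∧ ((Z ∧ W) → W)) = F ⊕ T = T
Z ⊕ ((((¬(W ∨ (Z → V)) ⊕ ((¬(W ⊕ Z) → W) ⊕ Z)) → Z) → ((W ↔ V) ↔ V)) ⊕ ((V → W) ∧ ((Z ∧ W) → W))) = F ⊕ T = T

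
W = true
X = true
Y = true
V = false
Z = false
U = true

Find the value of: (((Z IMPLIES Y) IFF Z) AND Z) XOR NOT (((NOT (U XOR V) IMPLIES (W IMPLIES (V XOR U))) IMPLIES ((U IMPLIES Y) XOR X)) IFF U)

Substituting W=true, X=true, Y=true, V=false, Z=false, U=true:
Z IMPLIES Y = false IMPLIES true = true
(Z IMPLIES Y) IFF Z = true IFF false = false
((Z IMPLIES Y) IFF Z) AND Z = false AND false = false
U XOR V = true XOR false = true
NOT (U XOR V) = NOT true = false
V XOR U = false XOR true = true
W IMPLIES (V XOR U) = true IMPLIES true = true
NOT (U XOR V) IMPLIES (W IMPLIES (V XOR U)) = false IMPLIES true = true
U IMPLIES Y = true IMPLIES true = true
(U IMPLIES Y) XOR X = true XOR true = false
(NOT (U XOR V) IMPLIES (W IMPLIES (V XOR U))) IMPLIES ((U IMPLIES Y) XOR X) = true IMPLIES false = false
((NOT (U XOR V) IMPLIES (W IMPLIES (V XOR U))) IMPLIES ((U IMPLIES Y) XOR X)) IFF U = false IFF true = false
NOT (((NOT (U XOR V) IMPLIES (W IMPLIES (V XOR U))) IMPLIES ((U IMPLIES Y) XOR X)) IFF U) = NOT false = true
(((Z IMPLIES Y) IFF Z) AND Z) XOR NOT (((NOT (U XOR V) IMPLIES (W IMPLIES (V XOR U))) IMPLIES ((U IMPLIES Y) XOR X)) IFF U) = false XOR true = true

true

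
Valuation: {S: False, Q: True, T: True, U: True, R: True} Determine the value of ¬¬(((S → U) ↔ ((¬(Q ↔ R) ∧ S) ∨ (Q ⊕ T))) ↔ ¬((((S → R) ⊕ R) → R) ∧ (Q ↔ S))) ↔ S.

True

Substituting S=False, Q=True, T=True, U=True, R=True:
S → U = False → True = True
Q ↔ R = True ↔ True = True
¬(Q ↔ R) = ¬True = False
¬(Q ↔ R) ∧ S = False ∧ False = False
Q ⊕ T = True ⊕ True = False
(¬(Q ↔ R) ∧ S) ∨ (Q ⊕ T) = False ∨ False = False
(S → U) ↔ ((¬(Q ↔ R) ∧ S) ∨ (Q ⊕ T)) = True ↔ False = False
S → R = False → True = True
(S → R) ⊕ R = True ⊕ True = False
((S → R) ⊕ R) → R = False → True = True
Q ↔ S = True ↔ False = False
(((S → R) ⊕ R) → R) ∧ (Q ↔ S) = True ∧ False = False
¬((((S → R) ⊕ R) → R) ∧ (Q ↔ S)) = ¬False = True
((S → U) ↔ ((¬(Q ↔ R) ∧ S) ∨ (Q ⊕ T))) ↔ ¬((((S → R) ⊕ R) → R) ∧ (Q ↔ S)) = False ↔ True = False
¬(((S → U) ↔ ((¬(Q ↔ R) ∧ S) ∨ (Q ⊕ T))) ↔ ¬((((S → R) ⊕ R) → R) ∧ (Q ↔ S))) = ¬False = True
¬¬(((S → U) ↔ ((¬(Q ↔ R) ∧ S) ∨ (Q ⊕ T))) ↔ ¬((((S → R) ⊕ R) → R) ∧ (Q ↔ S))) = ¬True = False
¬¬(((S → U) ↔ ((¬(Q ↔ R) ∧ S) ∨ (Q ⊕ T))) ↔ ¬((((S → R) ⊕ R) → R) ∧ (Q ↔ S))) ↔ S = False ↔ False = True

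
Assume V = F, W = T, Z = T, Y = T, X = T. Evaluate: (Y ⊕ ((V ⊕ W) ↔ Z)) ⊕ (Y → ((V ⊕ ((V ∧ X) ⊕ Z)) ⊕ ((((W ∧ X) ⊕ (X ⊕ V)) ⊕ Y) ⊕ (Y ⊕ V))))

V ⊕ W = F ⊕ T = T
(V ⊕ W) ↔ Z = T ↔ T = T
Y ⊕ ((V ⊕ W) ↔ Z) = T ⊕ T = F
V ∧ X = F ∧ T = F
(V ∧ X) ⊕ Z = F ⊕ T = T
V ⊕ ((V ∧ X) ⊕ Z) = F ⊕ T = T
W ∧ X = T ∧ T = T
X ⊕ V = T ⊕ F = T
(W ∧ X) ⊕ (X ⊕ V) = T ⊕ T = F
((W ∧ X) ⊕ (X ⊕ V)) ⊕ Y = F ⊕ T = T
Y ⊕ V = T ⊕ F = T
(((W ∧ X) ⊕ (X ⊕ V)) ⊕ Y) ⊕ (Y ⊕ V) = T ⊕ T = F
(V ⊕ ((V ∧ X) ⊕ Z)) ⊕ ((((W ∧ X) ⊕ (X ⊕ V)) ⊕ Y) ⊕ (Y ⊕ V)) = T ⊕ F = T
Y → ((V ⊕ ((V ∧ X) ⊕ Z)) ⊕ ((((W ∧ X) ⊕ (X ⊕ V)) ⊕ Y) ⊕ (Y ⊕ V))) = T → T = T
(Y ⊕ ((V ⊕ W) ↔ Z)) ⊕ (Y → ((V ⊕ ((V ∧ X) ⊕ Z)) ⊕ ((((W ∧ X) ⊕ (X ⊕ V)) ⊕ Y) ⊕ (Y ⊕ V)))) = F ⊕ T = T

T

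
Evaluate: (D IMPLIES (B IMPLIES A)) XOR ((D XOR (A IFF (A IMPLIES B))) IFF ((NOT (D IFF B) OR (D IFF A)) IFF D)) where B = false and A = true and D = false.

Substituting B=false, A=true, D=false:
B IMPLIES A = false IMPLIES true = true
D IMPLIES (B IMPLIES A) = false IMPLIES true = true
A IMPLIES B = true IMPLIES false = false
A IFF (A IMPLIES B) = true IFF false = false
D XOR (A IFF (A IMPLIES B)) = false XOR false = false
D IFF B = false IFF false = true
NOT (D IFF B) = NOT true = false
D IFF A = false IFF true = false
NOT (D IFF B) OR (D IFF A) = false OR false = false
(NOT (D IFF B) OR (D IFF A)) IFF D = false IFF false = true
(D XOR (A IFF (A IMPLIES B))) IFF ((NOT (D IFF B) OR (D IFF A)) IFF D) = false IFF true = false
(D IMPLIES (B IMPLIES A)) XOR ((D XOR (A IFF (A IMPLIES B))) IFF ((NOT (D IFF B) OR (D IFF A)) IFF D)) = true XOR false = true

true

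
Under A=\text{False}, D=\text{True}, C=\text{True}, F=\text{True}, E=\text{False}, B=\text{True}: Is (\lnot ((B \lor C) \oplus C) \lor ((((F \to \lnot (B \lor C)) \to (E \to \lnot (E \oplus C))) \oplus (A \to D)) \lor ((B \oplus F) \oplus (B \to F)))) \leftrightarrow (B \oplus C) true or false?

B \lor C = \text{True} \lor \text{True} = \text{True}
(B \lor C) \oplus C = \text{True} \oplus \text{True} = \text{False}
\lnot ((B \lor C) \oplus C) = \lnot \text{False} = \text{True}
B \lor C = \text{True} \lor \text{True} = \text{True}
\lnot (B \lor C) = \lnot \text{True} = \text{False}
F \to \lnot (B \lor C) = \text{True} \to \text{False} = \text{False}
E \oplus C = \text{False} \oplus \text{True} = \text{True}
\lnot (E \oplus C) = \lnot \text{True} = \text{False}
E \to \lnot (E \oplus C) = \text{False} \to \text{False} = \text{True}
(F \to \lnot (B \lor C)) \to (E \to \lnot (E \oplus C)) = \text{False} \to \text{True} = \text{True}
A \to D = \text{False} \to \text{True} = \text{True}
((F \to \lnot (B \lor C)) \to (E \to \lnot (E \oplus C))) \oplus (A \to D) = \text{True} \oplus \text{True} = \text{False}
B \oplus F = \text{True} \oplus \text{True} = \text{False}
B \to F = \text{True} \to \text{True} = \text{True}
(B \oplus F) \oplus (B \to F) = \text{False} \oplus \text{True} = \text{True}
(((F \to \lnot (B \lor C)) \to (E \to \lnot (E \oplus C))) \oplus (A \to D)) \lor ((B \oplus F) \oplus (B \to F)) = \text{False} \lor \text{True} = \text{True}
\lnot ((B \lor C) \oplus C) \lor ((((F \to \lnot (B \lor C)) \to (E \to \lnot (E \oplus C))) \oplus (A \to D)) \lor ((B \oplus F) \oplus (B \to F))) = \text{True} \lor \text{True} = \text{True}
B \oplus C = \text{True} \oplus \text{True} = \text{False}
(\lnot ((B \lor C) \oplus C) \lor ((((F \to \lnot (B \lor C)) \to (E \to \lnot (E \oplus C))) \oplus (A \to D)) \lor ((B \oplus F) \oplus (B \to F)))) \leftrightarrow (B \oplus C) = \text{True} \leftrightarrow \text{False} = \text{False}

\text{False}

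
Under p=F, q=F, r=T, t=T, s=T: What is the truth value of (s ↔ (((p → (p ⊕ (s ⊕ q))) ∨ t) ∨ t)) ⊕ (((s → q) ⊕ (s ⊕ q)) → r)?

Substituting p=F, q=F, r=T, t=T, s=T:
s ⊕ q = T ⊕ F = T
p ⊕ (s ⊕ q) = F ⊕ T = T
p → (p ⊕ (s ⊕ q)) = F → T = T
(p → (p ⊕ (s ⊕ q))) ∨ t = T ∨ T = T
((p → (p ⊕ (s ⊕ q))) ∨ t) ∨ t = T ∨ T = T
s ↔ (((p → (p ⊕ (s ⊕ q))) ∨ t) ∨ t) = T ↔ T = T
s → q = T → F = F
s ⊕ q = T ⊕ F = T
(s → q) ⊕ (s ⊕ q) = F ⊕ T = T
((s → q) ⊕ (s ⊕ q)) → r = T → T = T
(s ↔ (((p → (p ⊕ (s ⊕ q))) ∨ t) ∨ t)) ⊕ (((s → q) ⊕ (s ⊕ q)) → r) = T ⊕ T = F

F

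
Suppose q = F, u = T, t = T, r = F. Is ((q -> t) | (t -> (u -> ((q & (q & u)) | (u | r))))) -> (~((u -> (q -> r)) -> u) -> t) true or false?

T

q -> t = F -> T = T
q & u = F & T = F
q & (q & u) = F & F = F
u | r = T | F = T
(q & (q & u)) | (u | r) = F | T = T
u -> ((q & (q & u)) | (u | r)) = T -> T = T
t -> (u -> ((q & (q & u)) | (u | r))) = T -> T = T
(q -> t) | (t -> (u -> ((q & (q & u)) | (u | r)))) = T | T = T
q -> r = F -> F = T
u -> (q -> r) = T -> T = T
(u -> (q -> r)) -> u = T -> T = T
~((u -> (q -> r)) -> u) = ~T = F
~((u -> (q -> r)) -> u) -> t = F -> T = T
((q -> t) | (t -> (u -> ((q & (q & u)) | (u | r))))) -> (~((u -> (q -> r)) -> u) -> t) = T -> T = T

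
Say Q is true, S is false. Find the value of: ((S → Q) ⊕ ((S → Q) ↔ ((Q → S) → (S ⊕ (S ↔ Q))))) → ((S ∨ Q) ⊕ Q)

S → Q = F → T = T
S → Q = F → T = T
Q → S = T → F = F
S ↔ Q = F ↔ T = F
S ⊕ (S ↔ Q) = F ⊕ F = F
(Q → S) → (S ⊕ (S ↔ Q)) = F → F = T
(S → Q) ↔ ((Q → S) → (S ⊕ (S ↔ Q))) = T ↔ T = T
(S → Q) ⊕ ((S → Q) ↔ ((Q → S) → (S ⊕ (S ↔ Q)))) = T ⊕ T = F
S ∨ Q = F ∨ T = T
(S ∨ Q) ⊕ Q = T ⊕ T = F
((S → Q) ⊕ ((S → Q) ↔ ((Q → S) → (S ⊕ (S ↔ Q))))) → ((S ∨ Q) ⊕ Q) = F → F = T

T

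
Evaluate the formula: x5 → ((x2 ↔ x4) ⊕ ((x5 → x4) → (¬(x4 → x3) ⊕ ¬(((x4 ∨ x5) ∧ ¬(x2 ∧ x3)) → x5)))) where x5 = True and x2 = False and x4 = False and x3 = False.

x2 ↔ x4 = False ↔ False = True
x5 → x4 = True → False = False
x4 → x3 = False → False = True
¬(x4 → x3) = ¬True = False
x4 ∨ x5 = False ∨ True = True
x2 ∧ x3 = False ∧ False = False
¬(x2 ∧ x3) = ¬False = True
(x4 ∨ x5) ∧ ¬(x2 ∧ x3) = True ∧ True = True
((x4 ∨ x5) ∧ ¬(x2 ∧ x3)) → x5 = True → True = True
¬(((x4 ∨ x5) ∧ ¬(x2 ∧ x3)) → x5) = ¬True = False
¬(x4 → x3) ⊕ ¬(((x4 ∨ x5) ∧ ¬(x2 ∧ x3)) → x5) = False ⊕ False = False
(x5 → x4) → (¬(x4 → x3) ⊕ ¬(((x4 ∨ x5) ∧ ¬(x2 ∧ x3)) → x5)) = False → False = True
(x2 ↔ x4) ⊕ ((x5 → x4) → (¬(x4 → x3) ⊕ ¬(((x4 ∨ x5) ∧ ¬(x2 ∧ x3)) → x5))) = True ⊕ True = False
x5 → ((x2 ↔ x4) ⊕ ((x5 → x4) → (¬(x4 → x3) ⊕ ¬(((x4 ∨ x5) ∧ ¬(x2 ∧ x3)) → x5)))) = True → False = False

False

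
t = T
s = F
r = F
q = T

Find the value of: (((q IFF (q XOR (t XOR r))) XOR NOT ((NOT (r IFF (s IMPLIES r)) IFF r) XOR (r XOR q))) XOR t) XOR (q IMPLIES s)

T

Substituting t=T, s=F, r=F, q=T:
t XOR r = T XOR F = T
q XOR (t XOR r) = T XOR T = F
q IFF (q XOR (t XOR r)) = T IFF F = F
s IMPLIES r = F IMPLIES F = T
r IFF (s IMPLIES r) = F IFF T = F
NOT (r IFF (s IMPLIES r)) = NOT F = T
NOT (r IFF (s IMPLIES r)) IFF r = T IFF F = F
r XOR q = F XOR T = T
(NOT (r IFF (s IMPLIES r)) IFF r) XOR (r XOR q) = F XOR T = T
NOT ((NOT (r IFF (s IMPLIES r)) IFF r) XOR (r XOR q)) = NOT T = F
(q IFF (q XOR (t XOR r))) XOR NOT ((NOT (r IFF (s IMPLIES r)) IFF r) XOR (r XOR q)) = F XOR F = F
((q IFF (q XOR (t XOR r))) XOR NOT ((NOT (r IFF (s IMPLIES r)) IFF r) XOR (r XOR q))) XOR t = F XOR T = T
q IMPLIES s = T IMPLIES F = F
(((q IFF (q XOR (t XOR r))) XOR NOT ((NOT (r IFF (s IMPLIES r)) IFF r) XOR (r XOR q))) XOR t) XOR (q IMPLIES s) = T XOR F = T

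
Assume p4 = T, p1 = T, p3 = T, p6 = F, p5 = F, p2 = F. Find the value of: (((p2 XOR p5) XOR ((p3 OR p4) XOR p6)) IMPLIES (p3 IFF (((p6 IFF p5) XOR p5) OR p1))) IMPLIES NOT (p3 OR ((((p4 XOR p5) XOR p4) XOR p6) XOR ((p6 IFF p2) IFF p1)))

p2 XOR p5 = F XOR F = F
p3 OR p4 = T OR T = T
(p3 OR p4) XOR p6 = T XOR F = T
(p2 XOR p5) XOR ((p3 OR p4) XOR p6) = F XOR T = T
p6 IFF p5 = F IFF F = T
(p6 IFF p5) XOR p5 = T XOR F = T
((p6 IFF p5) XOR p5) OR p1 = T OR T = T
p3 IFF (((p6 IFF p5) XOR p5) OR p1) = T IFF T = T
((p2 XOR p5) XOR ((p3 OR p4) XOR p6)) IMPLIES (p3 IFF (((p6 IFF p5) XOR p5) OR p1)) = T IMPLIES T = T
p4 XOR p5 = T XOR F = T
(p4 XOR p5) XOR p4 = T XOR T = F
((p4 XOR p5) XOR p4) XOR p6 = F XOR F = F
p6 IFF p2 = F IFF F = T
(p6 IFF p2) IFF p1 = T IFF T = T
(((p4 XOR p5) XOR p4) XOR p6) XOR ((p6 IFF p2) IFF p1) = F XOR T = T
p3 OR ((((p4 XOR p5) XOR p4) XOR p6) XOR ((p6 IFF p2) IFF p1)) = T OR T = T
NOT (p3 OR ((((p4 XOR p5) XOR p4) XOR p6) XOR ((p6 IFF p2) IFF p1))) = NOT T = F
(((p2 XOR p5) XOR ((p3 OR p4) XOR p6)) IMPLIES (p3 IFF (((p6 IFF p5) XOR p5) OR p1))) IMPLIES NOT (p3 OR ((((p4 XOR p5) XOR p4) XOR p6) XOR ((p6 IFF p2) IFF p1))) = T IMPLIES F = F

F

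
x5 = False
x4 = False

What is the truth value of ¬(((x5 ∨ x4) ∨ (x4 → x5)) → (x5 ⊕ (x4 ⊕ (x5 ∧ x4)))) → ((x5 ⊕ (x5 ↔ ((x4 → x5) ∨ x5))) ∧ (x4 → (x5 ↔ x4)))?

Substituting x5=False, x4=False:
x5 ∨ x4 = False ∨ False = False
x4 → x5 = False → False = True
(x5 ∨ x4) ∨ (x4 → x5) = False ∨ True = True
x5 ∧ x4 = False ∧ False = False
x4 ⊕ (x5 ∧ x4) = False ⊕ False = False
x5 ⊕ (x4 ⊕ (x5 ∧ x4)) = False ⊕ False = False
((x5 ∨ x4) ∨ (x4 → x5)) → (x5 ⊕ (x4 ⊕ (x5 ∧ x4))) = True → False = False
¬(((x5 ∨ x4) ∨ (x4 → x5)) → (x5 ⊕ (x4 ⊕ (x5 ∧ x4)))) = ¬False = True
x4 → x5 = False → False = True
(x4 → x5) ∨ x5 = True ∨ False = True
x5 ↔ ((x4 → x5) ∨ x5) = False ↔ True = False
x5 ⊕ (x5 ↔ ((x4 → x5) ∨ x5)) = False ⊕ False = False
x5 ↔ x4 = False ↔ False = True
x4 → (x5 ↔ x4) = False → True = True
(x5 ⊕ (x5 ↔ ((x4 → x5) ∨ x5))) ∧ (x4 → (x5 ↔ x4)) = False ∧ True = False
¬(((x5 ∨ x4) ∨ (x4 → x5)) → (x5 ⊕ (x4 ⊕ (x5 ∧ x4)))) → ((x5 ⊕ (x5 ↔ ((x4 → x5) ∨ x5))) ∧ (x4 → (x5 ↔ x4))) = True → False = False

False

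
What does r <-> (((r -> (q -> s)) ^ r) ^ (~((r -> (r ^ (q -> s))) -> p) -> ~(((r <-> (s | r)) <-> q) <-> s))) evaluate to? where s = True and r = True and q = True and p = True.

q -> s = True -> True = True
r -> (q -> s) = True -> True = True
(r -> (q -> s)) ^ r = True ^ True = False
q -> s = True -> True = True
r ^ (q -> s) = True ^ True = False
r -> (r ^ (q -> s)) = True -> False = False
(r -> (r ^ (q -> s))) -> p = False -> True = True
~((r -> (r ^ (q -> s))) -> p) = ~True = False
s | r = True | True = True
r <-> (s | r) = True <-> True = True
(r <-> (s | r)) <-> q = True <-> True = True
((r <-> (s | r)) <-> q) <-> s = True <-> True = True
~(((r <-> (s | r)) <-> q) <-> s) = ~True = False
~((r -> (r ^ (q -> s))) -> p) -> ~(((r <-> (s | r)) <-> q) <-> s) = False -> False = True
((r -> (q -> s)) ^ r) ^ (~((r -> (r ^ (q -> s))) -> p) -> ~(((r <-> (s | r)) <-> q) <-> s)) = False ^ True = True
r <-> (((r -> (q -> s)) ^ r) ^ (~((r -> (r ^ (q -> s))) -> p) -> ~(((r <-> (s | r)) <-> q) <-> s))) = True <-> True = True

True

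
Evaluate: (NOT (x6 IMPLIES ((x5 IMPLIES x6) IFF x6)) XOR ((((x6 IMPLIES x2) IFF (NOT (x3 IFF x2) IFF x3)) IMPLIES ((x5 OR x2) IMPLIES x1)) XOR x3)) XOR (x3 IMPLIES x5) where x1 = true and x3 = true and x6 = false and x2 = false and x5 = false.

false

Substituting x1=true, x3=true, x6=false, x2=false, x5=false:
x5 IMPLIES x6 = false IMPLIES false = true
(x5 IMPLIES x6) IFF x6 = true IFF false = false
x6 IMPLIES ((x5 IMPLIES x6) IFF x6) = false IMPLIES false = true
NOT (x6 IMPLIES ((x5 IMPLIES x6) IFF x6)) = NOT true = false
x6 IMPLIES x2 = false IMPLIES false = true
x3 IFF x2 = true IFF false = false
NOT (x3 IFF x2) = NOT false = true
NOT (x3 IFF x2) IFF x3 = true IFF true = true
(x6 IMPLIES x2) IFF (NOT (x3 IFF x2) IFF x3) = true IFF true = true
x5 OR x2 = false OR false = false
(x5 OR x2) IMPLIES x1 = false IMPLIES true = true
((x6 IMPLIES x2) IFF (NOT (x3 IFF x2) IFF x3)) IMPLIES ((x5 OR x2) IMPLIES x1) = true IMPLIES true = true
(((x6 IMPLIES x2) IFF (NOT (x3 IFF x2) IFF x3)) IMPLIES ((x5 OR x2) IMPLIES x1)) XOR x3 = true XOR true = false
NOT (x6 IMPLIES ((x5 IMPLIES x6) IFF x6)) XOR ((((x6 IMPLIES x2) IFF (NOT (x3 IFF x2) IFF x3)) IMPLIES ((x5 OR x2) IMPLIES x1)) XOR x3) = false XOR false = false
x3 IMPLIES x5 = true IMPLIES false = false
(NOT (x6 IMPLIES ((x5 IMPLIES x6) IFF x6)) XOR ((((x6 IMPLIES x2) IFF (NOT (x3 IFF x2) IFF x3)) IMPLIES ((x5 OR x2) IMPLIES x1)) XOR x3)) XOR (x3 IMPLIES x5) = false XOR false = false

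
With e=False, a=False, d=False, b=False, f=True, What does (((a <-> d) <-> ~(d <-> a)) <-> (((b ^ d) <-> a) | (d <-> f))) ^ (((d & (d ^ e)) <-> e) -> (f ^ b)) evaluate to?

a <-> d = False <-> False = True
d <-> a = False <-> False = True
~(d <-> a) = ~True = False
(a <-> d) <-> ~(d <-> a) = True <-> False = False
b ^ d = False ^ False = False
(b ^ d) <-> a = False <-> False = True
d <-> f = False <-> True = False
((b ^ d) <-> a) | (d <-> f) = True | False = True
((a <-> d) <-> ~(d <-> a)) <-> (((b ^ d) <-> a) | (d <-> f)) = False <-> True = False
d ^ e = False ^ False = False
d & (d ^ e) = False & False = False
(d & (d ^ e)) <-> e = False <-> False = True
f ^ b = True ^ False = True
((d & (d ^ e)) <-> e) -> (f ^ b) = True -> True = True
(((a <-> d) <-> ~(d <-> a)) <-> (((b ^ d) <-> a) | (d <-> f))) ^ (((d & (d ^ e)) <-> e) -> (f ^ b)) = False ^ True = True

True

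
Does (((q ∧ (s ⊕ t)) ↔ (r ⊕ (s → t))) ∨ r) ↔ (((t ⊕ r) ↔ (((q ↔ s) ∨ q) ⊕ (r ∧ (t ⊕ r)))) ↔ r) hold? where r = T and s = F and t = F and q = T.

F

s ⊕ t = F ⊕ F = F
q ∧ (s ⊕ t) = T ∧ F = F
s → t = F → F = T
r ⊕ (s → t) = T ⊕ T = F
(q ∧ (s ⊕ t)) ↔ (r ⊕ (s → t)) = F ↔ F = T
((q ∧ (s ⊕ t)) ↔ (r ⊕ (s → t))) ∨ r = T ∨ T = T
t ⊕ r = F ⊕ T = T
q ↔ s = T ↔ F = F
(q ↔ s) ∨ q = F ∨ T = T
t ⊕ r = F ⊕ T = T
r ∧ (t ⊕ r) = T ∧ T = T
((q ↔ s) ∨ q) ⊕ (r ∧ (t ⊕ r)) = T ⊕ T = F
(t ⊕ r) ↔ (((q ↔ s) ∨ q) ⊕ (r ∧ (t ⊕ r))) = T ↔ F = F
((t ⊕ r) ↔ (((q ↔ s) ∨ q) ⊕ (r ∧ (t ⊕ r)))) ↔ r = F ↔ T = F
(((q ∧ (s ⊕ t)) ↔ (r ⊕ (s → t))) ∨ r) ↔ (((t ⊕ r) ↔ (((q ↔ s) ∨ q) ⊕ (r ∧ (t ⊕ r)))) ↔ r) = T ↔ F = F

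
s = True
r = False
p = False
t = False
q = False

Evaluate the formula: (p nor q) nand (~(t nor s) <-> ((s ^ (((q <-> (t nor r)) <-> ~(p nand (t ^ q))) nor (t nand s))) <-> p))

p nor q = False nor False = True
t nor s = False nor True = False
~(t nor s) = ~False = True
t nor r = False nor False = True
q <-> (t nor r) = False <-> True = False
t ^ q = False ^ False = False
p nand (t ^ q) = False nand False = True
~(p nand (t ^ q)) = ~True = False
(q <-> (t nor r)) <-> ~(p nand (t ^ q)) = False <-> False = True
t nand s = False nand True = True
((q <-> (t nor r)) <-> ~(p nand (t ^ q))) nor (t nand s) = True nor True = False
s ^ (((q <-> (t nor r)) <-> ~(p nand (t ^ q))) nor (t nand s)) = True ^ False = True
(s ^ (((q <-> (t nor r)) <-> ~(p nand (t ^ q))) nor (t nand s))) <-> p = True <-> False = False
~(t nor s) <-> ((s ^ (((q <-> (t nor r)) <-> ~(p nand (t ^ q))) nor (t nand s))) <-> p) = True <-> False = False
(p nor q) nand (~(t nor s) <-> ((s ^ (((q <-> (t nor r)) <-> ~(p nand (t ^ q))) nor (t nand s))) <-> p)) = True nand False = True

True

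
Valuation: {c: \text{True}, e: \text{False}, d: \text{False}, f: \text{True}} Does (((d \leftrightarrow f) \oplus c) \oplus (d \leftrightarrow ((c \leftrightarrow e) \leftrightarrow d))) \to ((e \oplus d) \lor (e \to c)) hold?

d \leftrightarrow f = \text{False} \leftrightarrow \text{True} = \text{False}
(d \leftrightarrow f) \oplus c = \text{False} \oplus \text{True} = \text{True}
c \leftrightarrow e = \text{True} \leftrightarrow \text{False} = \text{False}
(c \leftrightarrow e) \leftrightarrow d = \text{False} \leftrightarrow \text{False} = \text{True}
d \leftrightarrow ((c \leftrightarrow e) \leftrightarrow d) = \text{False} \leftrightarrow \text{True} = \text{False}
((d \leftrightarrow f) \oplus c) \oplus (d \leftrightarrow ((c \leftrightarrow e) \leftrightarrow d)) = \text{True} \oplus \text{False} = \text{True}
e \oplus d = \text{False} \oplus \text{False} = \text{False}
e \to c = \text{False} \to \text{True} = \text{True}
(e \oplus d) \lor (e \to c) = \text{False} \lor \text{True} = \text{True}
(((d \leftrightarrow f) \oplus c) \oplus (d \leftrightarrow ((c \leftrightarrow e) \leftrightarrow d))) \to ((e \oplus d) \lor (e \to c)) = \text{True} \to \text{True} = \text{True}

\text{True}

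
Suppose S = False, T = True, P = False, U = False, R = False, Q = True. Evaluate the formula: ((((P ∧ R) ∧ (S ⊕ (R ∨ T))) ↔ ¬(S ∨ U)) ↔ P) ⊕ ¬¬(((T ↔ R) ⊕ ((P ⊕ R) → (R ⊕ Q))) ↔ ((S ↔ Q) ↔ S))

False

P ∧ R = False ∧ False = False
R ∨ T = False ∨ True = True
S ⊕ (R ∨ T) = False ⊕ True = True
(P ∧ R) ∧ (S ⊕ (R ∨ T)) = False ∧ True = False
S ∨ U = False ∨ False = False
¬(S ∨ U) = ¬False = True
((P ∧ R) ∧ (S ⊕ (R ∨ T))) ↔ ¬(S ∨ U) = False ↔ True = False
(((P ∧ R) ∧ (S ⊕ (R ∨ T))) ↔ ¬(S ∨ U)) ↔ P = False ↔ False = True
T ↔ R = True ↔ False = False
P ⊕ R = False ⊕ False = False
R ⊕ Q = False ⊕ True = True
(P ⊕ R) → (R ⊕ Q) = False → True = True
(T ↔ R) ⊕ ((P ⊕ R) → (R ⊕ Q)) = False ⊕ True = True
S ↔ Q = False ↔ True = False
(S ↔ Q) ↔ S = False ↔ False = True
((T ↔ R) ⊕ ((P ⊕ R) → (R ⊕ Q))) ↔ ((S ↔ Q) ↔ S) = True ↔ True = True
¬(((T ↔ R) ⊕ ((P ⊕ R) → (R ⊕ Q))) ↔ ((S ↔ Q) ↔ S)) = ¬True = False
¬¬(((T ↔ R) ⊕ ((P ⊕ R) → (R ⊕ Q))) ↔ ((S ↔ Q) ↔ S)) = ¬False = True
((((P ∧ R) ∧ (S ⊕ (R ∨ T))) ↔ ¬(S ∨ U)) ↔ P) ⊕ ¬¬(((T ↔ R) ⊕ ((P ⊕ R) → (R ⊕ Q))) ↔ ((S ↔ Q) ↔ S)) = True ⊕ True = False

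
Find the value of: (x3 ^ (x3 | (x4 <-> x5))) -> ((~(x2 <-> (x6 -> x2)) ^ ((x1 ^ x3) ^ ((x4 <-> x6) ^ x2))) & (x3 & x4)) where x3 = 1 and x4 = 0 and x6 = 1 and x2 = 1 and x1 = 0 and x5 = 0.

1

x4 <-> x5 = 0 <-> 0 = 1
x3 | (x4 <-> x5) = 1 | 1 = 1
x3 ^ (x3 | (x4 <-> x5)) = 1 ^ 1 = 0
x6 -> x2 = 1 -> 1 = 1
x2 <-> (x6 -> x2) = 1 <-> 1 = 1
~(x2 <-> (x6 -> x2)) = ~1 = 0
x1 ^ x3 = 0 ^ 1 = 1
x4 <-> x6 = 0 <-> 1 = 0
(x4 <-> x6) ^ x2 = 0 ^ 1 = 1
(x1 ^ x3) ^ ((x4 <-> x6) ^ x2) = 1 ^ 1 = 0
~(x2 <-> (x6 -> x2)) ^ ((x1 ^ x3) ^ ((x4 <-> x6) ^ x2)) = 0 ^ 0 = 0
x3 & x4 = 1 & 0 = 0
(~(x2 <-> (x6 -> x2)) ^ ((x1 ^ x3) ^ ((x4 <-> x6) ^ x2))) & (x3 & x4) = 0 & 0 = 0
(x3 ^ (x3 | (x4 <-> x5))) -> ((~(x2 <-> (x6 -> x2)) ^ ((x1 ^ x3) ^ ((x4 <-> x6) ^ x2))) & (x3 & x4)) = 0 -> 0 = 1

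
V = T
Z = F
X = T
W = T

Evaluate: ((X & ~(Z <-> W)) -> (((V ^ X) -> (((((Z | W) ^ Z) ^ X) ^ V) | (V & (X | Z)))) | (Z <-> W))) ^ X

F

Z <-> W = F <-> T = F
~(Z <-> W) = ~F = T
X & ~(Z <-> W) = T & T = T
V ^ X = T ^ T = F
Z | W = F | T = T
(Z | W) ^ Z = T ^ F = T
((Z | W) ^ Z) ^ X = T ^ T = F
(((Z | W) ^ Z) ^ X) ^ V = F ^ T = T
X | Z = T | F = T
V & (X | Z) = T & T = T
((((Z | W) ^ Z) ^ X) ^ V) | (V & (X | Z)) = T | T = T
(V ^ X) -> (((((Z | W) ^ Z) ^ X) ^ V) | (V & (X | Z))) = F -> T = T
Z <-> W = F <-> T = F
((V ^ X) -> (((((Z | W) ^ Z) ^ X) ^ V) | (V & (X | Z)))) | (Z <-> W) = T | F = T
(X & ~(Z <-> W)) -> (((V ^ X) -> (((((Z | W) ^ Z) ^ X) ^ V) | (V & (X | Z)))) | (Z <-> W)) = T -> T = T
((X & ~(Z <-> W)) -> (((V ^ X) -> (((((Z | W) ^ Z) ^ X) ^ V) | (V & (X | Z)))) | (Z <-> W))) ^ X = T ^ T = F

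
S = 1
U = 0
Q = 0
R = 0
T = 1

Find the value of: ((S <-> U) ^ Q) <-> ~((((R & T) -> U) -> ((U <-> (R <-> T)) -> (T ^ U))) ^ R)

1

S <-> U = 1 <-> 0 = 0
(S <-> U) ^ Q = 0 ^ 0 = 0
R & T = 0 & 1 = 0
(R & T) -> U = 0 -> 0 = 1
R <-> T = 0 <-> 1 = 0
U <-> (R <-> T) = 0 <-> 0 = 1
T ^ U = 1 ^ 0 = 1
(U <-> (R <-> T)) -> (T ^ U) = 1 -> 1 = 1
((R & T) -> U) -> ((U <-> (R <-> T)) -> (T ^ U)) = 1 -> 1 = 1
(((R & T) -> U) -> ((U <-> (R <-> T)) -> (T ^ U))) ^ R = 1 ^ 0 = 1
~((((R & T) -> U) -> ((U <-> (R <-> T)) -> (T ^ U))) ^ R) = ~1 = 0
((S <-> U) ^ Q) <-> ~((((R & T) -> U) -> ((U <-> (R <-> T)) -> (T ^ U))) ^ R) = 0 <-> 0 = 1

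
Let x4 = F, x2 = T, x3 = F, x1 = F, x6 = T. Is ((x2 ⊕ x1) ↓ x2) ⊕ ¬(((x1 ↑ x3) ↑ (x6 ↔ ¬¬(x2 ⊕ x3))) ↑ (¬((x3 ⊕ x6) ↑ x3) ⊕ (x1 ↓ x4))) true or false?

x2 ⊕ x1 = T ⊕ F = T
(x2 ⊕ x1) ↓ x2 = T ↓ T = F
x1 ↑ x3 = F ↑ F = T
x2 ⊕ x3 = T ⊕ F = T
¬(x2 ⊕ x3) = ¬T = F
¬¬(x2 ⊕ x3) = ¬F = T
x6 ↔ ¬¬(x2 ⊕ x3) = T ↔ T = T
(x1 ↑ x3) ↑ (x6 ↔ ¬¬(x2 ⊕ x3)) = T ↑ T = F
x3 ⊕ x6 = F ⊕ T = T
(x3 ⊕ x6) ↑ x3 = T ↑ F = T
¬((x3 ⊕ x6) ↑ x3) = ¬T = F
x1 ↓ x4 = F ↓ F = T
¬((x3 ⊕ x6) ↑ x3) ⊕ (x1 ↓ x4) = F ⊕ T = T
((x1 ↑ x3) ↑ (x6 ↔ ¬¬(x2 ⊕ x3))) ↑ (¬((x3 ⊕ x6) ↑ x3) ⊕ (x1 ↓ x4)) = F ↑ T = T
¬(((x1 ↑ x3) ↑ (x6 ↔ ¬¬(x2 ⊕ x3))) ↑ (¬((x3 ⊕ x6) ↑ x3) ⊕ (x1 ↓ x4))) = ¬T = F
((x2 ⊕ x1) ↓ x2) ⊕ ¬(((x1 ↑ x3) ↑ (x6 ↔ ¬¬(x2 ⊕ x3))) ↑ (¬((x3 ⊕ x6) ↑ x3) ⊕ (x1 ↓ x4))) = F ⊕ F = F

F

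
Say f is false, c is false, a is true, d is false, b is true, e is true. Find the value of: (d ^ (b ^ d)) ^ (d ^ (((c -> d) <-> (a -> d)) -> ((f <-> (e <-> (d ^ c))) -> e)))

F

Substituting f=F, c=F, a=T, d=F, b=T, e=T:
b ^ d = T ^ F = T
d ^ (b ^ d) = F ^ T = T
c -> d = F -> F = T
a -> d = T -> F = F
(c -> d) <-> (a -> d) = T <-> F = F
d ^ c = F ^ F = F
e <-> (d ^ c) = T <-> F = F
f <-> (e <-> (d ^ c)) = F <-> F = T
(f <-> (e <-> (d ^ c))) -> e = T -> T = T
((c -> d) <-> (a -> d)) -> ((f <-> (e <-> (d ^ c))) -> e) = F -> T = T
d ^ (((c -> d) <-> (a -> d)) -> ((f <-> (e <-> (d ^ c))) -> e)) = F ^ T = T
(d ^ (b ^ d)) ^ (d ^ (((c -> d) <-> (a -> d)) -> ((f <-> (e <-> (d ^ c))) -> e))) = T ^ T = F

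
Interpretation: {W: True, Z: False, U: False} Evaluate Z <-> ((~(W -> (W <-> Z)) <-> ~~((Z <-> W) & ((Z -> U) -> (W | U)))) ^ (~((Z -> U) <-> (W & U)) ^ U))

W <-> Z = True <-> False = False
W -> (W <-> Z) = True -> False = False
~(W -> (W <-> Z)) = ~False = True
Z <-> W = False <-> True = False
Z -> U = False -> False = True
W | U = True | False = True
(Z -> U) -> (W | U) = True -> True = True
(Z <-> W) & ((Z -> U) -> (W | U)) = False & True = False
~((Z <-> W) & ((Z -> U) -> (W | U))) = ~False = True
~~((Z <-> W) & ((Z -> U) -> (W | U))) = ~True = False
~(W -> (W <-> Z)) <-> ~~((Z <-> W) & ((Z -> U) -> (W | U))) = True <-> False = False
Z -> U = False -> False = True
W & U = True & False = False
(Z -> U) <-> (W & U) = True <-> False = False
~((Z -> U) <-> (W & U)) = ~False = True
~((Z -> U) <-> (W & U)) ^ U = True ^ False = True
(~(W -> (W <-> Z)) <-> ~~((Z <-> W) & ((Z -> U) -> (W | U)))) ^ (~((Z -> U) <-> (W & U)) ^ U) = False ^ True = True
Z <-> ((~(W -> (W <-> Z)) <-> ~~((Z <-> W) & ((Z -> U) -> (W | U)))) ^ (~((Z -> U) <-> (W & U)) ^ U)) = False <-> True = False

False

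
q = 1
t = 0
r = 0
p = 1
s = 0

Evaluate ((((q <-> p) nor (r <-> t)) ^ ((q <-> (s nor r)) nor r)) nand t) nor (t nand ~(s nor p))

Substituting q=1, t=0, r=0, p=1, s=0:
q <-> p = 1 <-> 1 = 1
r <-> t = 0 <-> 0 = 1
(q <-> p) nor (r <-> t) = 1 nor 1 = 0
s nor r = 0 nor 0 = 1
q <-> (s nor r) = 1 <-> 1 = 1
(q <-> (s nor r)) nor r = 1 nor 0 = 0
((q <-> p) nor (r <-> t)) ^ ((q <-> (s nor r)) nor r) = 0 ^ 0 = 0
(((q <-> p) nor (r <-> t)) ^ ((q <-> (s nor r)) nor r)) nand t = 0 nand 0 = 1
s nor p = 0 nor 1 = 0
~(s nor p) = ~0 = 1
t nand ~(s nor p) = 0 nand 1 = 1
((((q <-> p) nor (r <-> t)) ^ ((q <-> (s nor r)) nor r)) nand t) nor (t nand ~(s nor p)) = 1 nor 1 = 0

0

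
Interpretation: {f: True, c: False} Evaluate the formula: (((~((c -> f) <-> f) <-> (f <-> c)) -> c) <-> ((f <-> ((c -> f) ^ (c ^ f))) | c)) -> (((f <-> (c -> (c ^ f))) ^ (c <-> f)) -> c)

False

Substituting f=True, c=False:
c -> f = False -> True = True
(c -> f) <-> f = True <-> True = True
~((c -> f) <-> f) = ~True = False
f <-> c = True <-> False = False
~((c -> f) <-> f) <-> (f <-> c) = False <-> False = True
(~((c -> f) <-> f) <-> (f <-> c)) -> c = True -> False = False
c -> f = False -> True = True
c ^ f = False ^ True = True
(c -> f) ^ (c ^ f) = True ^ True = False
f <-> ((c -> f) ^ (c ^ f)) = True <-> False = False
(f <-> ((c -> f) ^ (c ^ f))) | c = False | False = False
((~((c -> f) <-> f) <-> (f <-> c)) -> c) <-> ((f <-> ((c -> f) ^ (c ^ f))) | c) = False <-> False = True
c ^ f = False ^ True = True
c -> (c ^ f) = False -> True = True
f <-> (c -> (c ^ f)) = True <-> True = True
c <-> f = False <-> True = False
(f <-> (c -> (c ^ f))) ^ (c <-> f) = True ^ False = True
((f <-> (c -> (c ^ f))) ^ (c <-> f)) -> c = True -> False = False
(((~((c -> f) <-> f) <-> (f <-> c)) -> c) <-> ((f <-> ((c -> f) ^ (c ^ f))) | c)) -> (((f <-> (c -> (c ^ f))) ^ (c <-> f)) -> c) = True -> False = False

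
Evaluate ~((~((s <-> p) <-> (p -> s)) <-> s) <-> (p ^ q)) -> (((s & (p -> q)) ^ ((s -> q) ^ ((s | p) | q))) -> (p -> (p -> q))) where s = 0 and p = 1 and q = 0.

Substituting s=0, p=1, q=0:
s <-> p = 0 <-> 1 = 0
p -> s = 1 -> 0 = 0
(s <-> p) <-> (p -> s) = 0 <-> 0 = 1
~((s <-> p) <-> (p -> s)) = ~1 = 0
~((s <-> p) <-> (p -> s)) <-> s = 0 <-> 0 = 1
p ^ q = 1 ^ 0 = 1
(~((s <-> p) <-> (p -> s)) <-> s) <-> (p ^ q) = 1 <-> 1 = 1
~((~((s <-> p) <-> (p -> s)) <-> s) <-> (p ^ q)) = ~1 = 0
p -> q = 1 -> 0 = 0
s & (p -> q) = 0 & 0 = 0
s -> q = 0 -> 0 = 1
s | p = 0 | 1 = 1
(s | p) | q = 1 | 0 = 1
(s -> q) ^ ((s | p) | q) = 1 ^ 1 = 0
(s & (p -> q)) ^ ((s -> q) ^ ((s | p) | q)) = 0 ^ 0 = 0
p -> q = 1 -> 0 = 0
p -> (p -> q) = 1 -> 0 = 0
((s & (p -> q)) ^ ((s -> q) ^ ((s | p) | q))) -> (p -> (p -> q)) = 0 -> 0 = 1
~((~((s <-> p) <-> (p -> s)) <-> s) <-> (p ^ q)) -> (((s & (p -> q)) ^ ((s -> q) ^ ((s | p) | q))) -> (p -> (p -> q))) = 0 -> 1 = 1

1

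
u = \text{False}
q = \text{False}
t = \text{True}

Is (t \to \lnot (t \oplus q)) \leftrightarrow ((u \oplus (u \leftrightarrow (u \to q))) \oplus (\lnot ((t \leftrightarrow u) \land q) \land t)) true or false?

\text{False}

t \oplus q = \text{True} \oplus \text{False} = \text{True}
\lnot (t \oplus q) = \lnot \text{True} = \text{False}
t \to \lnot (t \oplus q) = \text{True} \to \text{False} = \text{False}
u \to q = \text{False} \to \text{False} = \text{True}
u \leftrightarrow (u \to q) = \text{False} \leftrightarrow \text{True} = \text{False}
u \oplus (u \leftrightarrow (u \to q)) = \text{False} \oplus \text{False} = \text{False}
t \leftrightarrow u = \text{True} \leftrightarrow \text{False} = \text{False}
(t \leftrightarrow u) \land q = \text{False} \land \text{False} = \text{False}
\lnot ((t \leftrightarrow u) \land q) = \lnot \text{False} = \text{True}
\lnot ((t \leftrightarrow u) \land q) \land t = \text{True} \land \text{True} = \text{True}
(u \oplus (u \leftrightarrow (u \to q))) \oplus (\lnot ((t \leftrightarrow u) \land q) \land t) = \text{False} \oplus \text{True} = \text{True}
(t \to \lnot (t \oplus q)) \leftrightarrow ((u \oplus (u \leftrightarrow (u \to q))) \oplus (\lnot ((t \leftrightarrow u) \land q) \land t)) = \text{False} \leftrightarrow \text{True} = \text{False}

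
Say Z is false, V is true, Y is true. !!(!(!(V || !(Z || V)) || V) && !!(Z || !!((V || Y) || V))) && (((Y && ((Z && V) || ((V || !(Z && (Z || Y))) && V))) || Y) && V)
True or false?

Substituting Z=0, V=1, Y=1:
Z || V = 0 || 1 = 1
!(Z || V) = !1 = 0
V || !(Z || V) = 1 || 0 = 1
!(V || !(Z || V)) = !1 = 0
!(V || !(Z || V)) || V = 0 || 1 = 1
!(!(V || !(Z || V)) || V) = !1 = 0
V || Y = 1 || 1 = 1
(V || Y) || V = 1 || 1 = 1
!((V || Y) || V) = !1 = 0
!!((V || Y) || V) = !0 = 1
Z || !!((V || Y) || V) = 0 || 1 = 1
!(Z || !!((V || Y) || V)) = !1 = 0
!!(Z || !!((V || Y) || V)) = !0 = 1
!(!(V || !(Z || V)) || V) && !!(Z || !!((V || Y) || V)) = 0 && 1 = 0
!(!(!(V || !(Z || V)) || V) && !!(Z || !!((V || Y) || V))) = !0 = 1
!!(!(!(V || !(Z || V)) || V) && !!(Z || !!((V || Y) || V))) = !1 = 0
Z && V = 0 && 1 = 0
Z || Y = 0 || 1 = 1
Z && (Z || Y) = 0 && 1 = 0
!(Z && (Z || Y)) = !0 = 1
V || !(Z && (Z || Y)) = 1 || 1 = 1
(V || !(Z && (Z || Y))) && V = 1 && 1 = 1
(Z && V) || ((V || !(Z && (Z || Y))) && V) = 0 || 1 = 1
Y && ((Z && V) || ((V || !(Z && (Z || Y))) && V)) = 1 && 1 = 1
(Y && ((Z && V) || ((V || !(Z && (Z || Y))) && V))) || Y = 1 || 1 = 1
((Y && ((Z && V) || ((V || !(Z && (Z || Y))) && V))) || Y) && V = 1 && 1 = 1
!!(!(!(V || !(Z || V)) || V) && !!(Z || !!((V || Y) || V))) && (((Y && ((Z && V) || ((V || !(Z && (Z || Y))) && V))) || Y) && V) = 0 && 1 = 0

0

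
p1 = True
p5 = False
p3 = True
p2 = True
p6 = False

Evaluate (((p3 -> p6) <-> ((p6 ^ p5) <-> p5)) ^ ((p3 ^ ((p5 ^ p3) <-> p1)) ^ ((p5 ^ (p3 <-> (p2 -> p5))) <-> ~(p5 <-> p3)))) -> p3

p3 -> p6 = True -> False = False
p6 ^ p5 = False ^ False = False
(p6 ^ p5) <-> p5 = False <-> False = True
(p3 -> p6) <-> ((p6 ^ p5) <-> p5) = False <-> True = False
p5 ^ p3 = False ^ True = True
(p5 ^ p3) <-> p1 = True <-> True = True
p3 ^ ((p5 ^ p3) <-> p1) = True ^ True = False
p2 -> p5 = True -> False = False
p3 <-> (p2 -> p5) = True <-> False = False
p5 ^ (p3 <-> (p2 -> p5)) = False ^ False = False
p5 <-> p3 = False <-> True = False
~(p5 <-> p3) = ~False = True
(p5 ^ (p3 <-> (p2 -> p5))) <-> ~(p5 <-> p3) = False <-> True = False
(p3 ^ ((p5 ^ p3) <-> p1)) ^ ((p5 ^ (p3 <-> (p2 -> p5))) <-> ~(p5 <-> p3)) = False ^ False = False
((p3 -> p6) <-> ((p6 ^ p5) <-> p5)) ^ ((p3 ^ ((p5 ^ p3) <-> p1)) ^ ((p5 ^ (p3 <-> (p2 -> p5))) <-> ~(p5 <-> p3))) = False ^ False = False
(((p3 -> p6) <-> ((p6 ^ p5) <-> p5)) ^ ((p3 ^ ((p5 ^ p3) <-> p1)) ^ ((p5 ^ (p3 <-> (p2 -> p5))) <-> ~(p5 <-> p3)))) -> p3 = False -> True = True

True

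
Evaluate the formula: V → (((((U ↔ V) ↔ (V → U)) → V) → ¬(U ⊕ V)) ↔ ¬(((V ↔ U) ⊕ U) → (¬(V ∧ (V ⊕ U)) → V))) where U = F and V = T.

U ↔ V = F ↔ T = F
V → U = T → F = F
(U ↔ V) ↔ (V → U) = F ↔ F = T
((U ↔ V) ↔ (V → U)) → V = T → T = T
U ⊕ V = F ⊕ T = T
¬(U ⊕ V) = ¬T = F
(((U ↔ V) ↔ (V → U)) → V) → ¬(U ⊕ V) = T → F = F
V ↔ U = T ↔ F = F
(V ↔ U) ⊕ U = F ⊕ F = F
V ⊕ U = T ⊕ F = T
V ∧ (V ⊕ U) = T ∧ T = T
¬(V ∧ (V ⊕ U)) = ¬T = F
¬(V ∧ (V ⊕ U)) → V = F → T = T
((V ↔ U) ⊕ U) → (¬(V ∧ (V ⊕ U)) → V) = F → T = T
¬(((V ↔ U) ⊕ U) → (¬(V ∧ (V ⊕ U)) → V)) = ¬T = F
((((U ↔ V) ↔ (V → U)) → V) → ¬(U ⊕ V)) ↔ ¬(((V ↔ U) ⊕ U) → (¬(V ∧ (V ⊕ U)) → V)) = F ↔ F = T
V → (((((U ↔ V) ↔ (V → U)) → V) → ¬(U ⊕ V)) ↔ ¬(((V ↔ U) ⊕ U) → (¬(V ∧ (V ⊕ U)) → V))) = T → T = T

T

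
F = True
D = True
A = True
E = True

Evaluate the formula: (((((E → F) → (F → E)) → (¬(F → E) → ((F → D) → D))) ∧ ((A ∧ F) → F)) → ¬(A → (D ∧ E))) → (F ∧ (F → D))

True

Substituting F=True, D=True, A=True, E=True:
E → F = True → True = True
F → E = True → True = True
(E → F) → (F → E) = True → True = True
F → E = True → True = True
¬(F → E) = ¬True = False
F → D = True → True = True
(F → D) → D = True → True = True
¬(F → E) → ((F → D) → D) = False → True = True
((E → F) → (F → E)) → (¬(F → E) → ((F → D) → D)) = True → True = True
A ∧ F = True ∧ True = True
(A ∧ F) → F = True → True = True
(((E → F) → (F → E)) → (¬(F → E) → ((F → D) → D))) ∧ ((A ∧ F) → F) = True ∧ True = True
D ∧ E = True ∧ True = True
A → (D ∧ E) = True → True = True
¬(A → (D ∧ E)) = ¬True = False
((((E → F) → (F → E)) → (¬(F → E) → ((F → D) → D))) ∧ ((A ∧ F) → F)) → ¬(A → (D ∧ E)) = True → False = False
F → D = True → True = True
F ∧ (F → D) = True ∧ True = True
(((((E → F) → (F → E)) → (¬(F → E) → ((F → D) → D))) ∧ ((A ∧ F) → F)) → ¬(A → (D ∧ E))) → (F ∧ (F → D)) = False → True = True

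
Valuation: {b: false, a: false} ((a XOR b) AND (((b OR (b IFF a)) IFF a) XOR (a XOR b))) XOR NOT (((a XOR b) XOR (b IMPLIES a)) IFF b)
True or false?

Substituting b=false, a=false:
a XOR b = false XOR false = false
b IFF a = false IFF false = true
b OR (b IFF a) = false OR true = true
(b OR (b IFF a)) IFF a = true IFF false = false
a XOR b = false XOR false = false
((b OR (b IFF a)) IFF a) XOR (a XOR b) = false XOR false = false
(a XOR b) AND (((b OR (b IFF a)) IFF a) XOR (a XOR b)) = false AND false = false
a XOR b = false XOR false = false
b IMPLIES a = false IMPLIES false = true
(a XOR b) XOR (b IMPLIES a) = false XOR true = true
((a XOR b) XOR (b IMPLIES a)) IFF b = true IFF false = false
NOT (((a XOR b) XOR (b IMPLIES a)) IFF b) = NOT false = true
((a XOR b) AND (((b OR (b IFF a)) IFF a) XOR (a XOR b))) XOR NOT (((a XOR b) XOR (b IMPLIES a)) IFF b) = false XOR true = true

true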